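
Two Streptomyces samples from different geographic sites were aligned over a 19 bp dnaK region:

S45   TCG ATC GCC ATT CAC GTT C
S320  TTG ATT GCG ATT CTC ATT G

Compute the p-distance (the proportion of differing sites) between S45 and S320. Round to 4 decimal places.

0.3158

Mismatches occur at site 2 (C↔T), site 6 (C↔T), site 9 (C↔G), site 14 (A↔T), site 16 (G↔A), site 19 (C↔G).
There are 6 differences over 19 sites, so p = 6/19 = 0.3158.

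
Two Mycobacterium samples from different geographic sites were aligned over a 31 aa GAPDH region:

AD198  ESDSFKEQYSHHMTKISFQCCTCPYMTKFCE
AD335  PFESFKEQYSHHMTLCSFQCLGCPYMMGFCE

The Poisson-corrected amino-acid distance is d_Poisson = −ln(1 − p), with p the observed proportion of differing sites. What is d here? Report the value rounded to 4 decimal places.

The sequences differ at positions 1 (E/P), 2 (S/F), 3 (D/E), 15 (K/L), 16 (I/C), 21 (C/L), 22 (T/G), 27 (T/M), 28 (K/G).
p = 9/31 = 0.290323.
d = −ln(1 − 0.290323) = −ln(0.709677) = 0.3429.

0.3429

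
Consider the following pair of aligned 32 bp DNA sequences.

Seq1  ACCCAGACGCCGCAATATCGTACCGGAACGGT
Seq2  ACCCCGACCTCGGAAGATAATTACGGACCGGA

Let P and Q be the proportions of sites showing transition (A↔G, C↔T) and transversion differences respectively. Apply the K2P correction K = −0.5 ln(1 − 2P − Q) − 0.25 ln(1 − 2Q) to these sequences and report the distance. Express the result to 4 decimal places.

0.4673

Differing sites — 5:A/C (Tv); 9:G/C (Tv); 10:C/T (Ti); 13:C/G (Tv); 16:T/G (Tv); 19:C/A (Tv); 20:G/A (Ti); 22:A/T (Tv); 23:C/A (Tv); 28:A/C (Tv); 32:T/A (Tv).
Of the 11 differences, 2 transitions and 9 transversions over 32 sites: P = 2/32 = 0.062500, Q = 9/32 = 0.281250.
d = −0.5·ln(0.593750) − 0.25·ln(0.437500) = −0.5·(-0.521297) − 0.25·(-0.826679) = 0.4673.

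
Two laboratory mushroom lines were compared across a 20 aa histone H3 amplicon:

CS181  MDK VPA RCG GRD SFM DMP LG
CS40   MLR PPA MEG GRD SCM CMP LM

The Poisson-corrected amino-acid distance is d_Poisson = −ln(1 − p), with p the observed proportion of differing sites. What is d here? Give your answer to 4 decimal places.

0.5108

The sequences differ at positions 2 (D/L), 3 (K/R), 4 (V/P), 7 (R/M), 8 (C/E), 14 (F/C), 16 (D/C), 20 (G/M).
p = 8/20 = 0.400000.
d = −ln(1 − 0.400000) = −ln(0.600000) = 0.5108.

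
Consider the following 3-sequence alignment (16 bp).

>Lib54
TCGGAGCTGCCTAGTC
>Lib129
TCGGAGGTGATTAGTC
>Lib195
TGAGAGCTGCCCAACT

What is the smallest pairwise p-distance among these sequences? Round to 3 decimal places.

Pairwise Hamming distances:
  Lib54 vs Lib129: 3
  Lib54 vs Lib195: 6
  Lib129 vs Lib195: 9
The smallest is 3 mismatches, between Lib54 and Lib129; p = 3/16 = 0.188.

0.188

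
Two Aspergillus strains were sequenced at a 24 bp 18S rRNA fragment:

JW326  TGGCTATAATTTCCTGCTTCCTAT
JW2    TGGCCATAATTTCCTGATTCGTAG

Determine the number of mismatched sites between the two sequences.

4

Differing sites — 5:T/C; 17:C/A; 21:C/G; 24:T/G.
That gives 4 mismatches out of 24 aligned sites, so the Hamming distance is 4.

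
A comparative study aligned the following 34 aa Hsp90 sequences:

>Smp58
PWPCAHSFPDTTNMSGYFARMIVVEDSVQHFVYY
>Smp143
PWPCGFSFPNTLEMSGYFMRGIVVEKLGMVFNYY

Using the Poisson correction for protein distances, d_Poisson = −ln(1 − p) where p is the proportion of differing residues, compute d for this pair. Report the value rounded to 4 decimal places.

0.4818

The sequences differ at positions 5 (A/G), 6 (H/F), 10 (D/N), 12 (T/L), 13 (N/E), 19 (A/M), 21 (M/G), 26 (D/K), 27 (S/L), 28 (V/G), 29 (Q/M), 30 (H/V), 32 (V/N).
p = 13/34 = 0.382353.
d = −ln(1 − 0.382353) = −ln(0.617647) = 0.4818.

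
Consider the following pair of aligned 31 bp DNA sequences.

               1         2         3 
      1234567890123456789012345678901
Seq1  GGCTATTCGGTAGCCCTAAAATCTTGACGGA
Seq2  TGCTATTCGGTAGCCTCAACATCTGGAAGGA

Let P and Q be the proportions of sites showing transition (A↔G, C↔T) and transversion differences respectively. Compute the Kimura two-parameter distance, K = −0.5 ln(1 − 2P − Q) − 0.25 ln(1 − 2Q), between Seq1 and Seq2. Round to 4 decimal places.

0.2239

Differing sites — 1:G/T (Tv); 16:C/T (Ti); 17:T/C (Ti); 20:A/C (Tv); 25:T/G (Tv); 28:C/A (Tv).
Of the 6 differences, 2 transitions and 4 transversions over 31 sites: P = 2/31 = 0.064516, Q = 4/31 = 0.129032.
d = −0.5·ln(0.741936) − 0.25·ln(0.741936) = −0.5·(-0.298492) − 0.25·(-0.298492) = 0.2239.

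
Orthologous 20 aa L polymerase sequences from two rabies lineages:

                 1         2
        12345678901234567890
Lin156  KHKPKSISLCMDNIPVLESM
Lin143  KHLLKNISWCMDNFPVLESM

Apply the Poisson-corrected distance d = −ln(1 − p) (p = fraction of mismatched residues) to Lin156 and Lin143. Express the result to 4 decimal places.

0.2877

Differing sites — 3:K/L; 4:P/L; 6:S/N; 9:L/W; 14:I/F.
p = 5/20 = 0.250000.
d = −ln(1 − 0.250000) = −ln(0.750000) = 0.2877.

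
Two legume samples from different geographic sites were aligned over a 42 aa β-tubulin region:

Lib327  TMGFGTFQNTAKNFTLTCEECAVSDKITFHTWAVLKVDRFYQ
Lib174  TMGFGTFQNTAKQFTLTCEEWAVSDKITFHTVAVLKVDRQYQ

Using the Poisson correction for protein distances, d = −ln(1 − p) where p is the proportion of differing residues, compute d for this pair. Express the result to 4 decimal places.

0.1001

Mismatches occur at site 13 (N↔Q), site 21 (C↔W), site 32 (W↔V), site 40 (F↔Q).
p = 4/42 = 0.095238.
d = −ln(1 − 0.095238) = −ln(0.904762) = 0.1001.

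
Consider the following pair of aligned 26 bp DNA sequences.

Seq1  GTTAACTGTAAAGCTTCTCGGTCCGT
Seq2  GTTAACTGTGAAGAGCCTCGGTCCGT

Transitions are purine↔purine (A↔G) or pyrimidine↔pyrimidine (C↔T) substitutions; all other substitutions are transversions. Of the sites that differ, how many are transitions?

2

The sequences differ at positions 10 (A/G, transition), 14 (C/A, transversion), 15 (T/G, transversion), 16 (T/C, transition).
Of the 4 differences, 2 transitions and 2 transversions, so the answer is 2.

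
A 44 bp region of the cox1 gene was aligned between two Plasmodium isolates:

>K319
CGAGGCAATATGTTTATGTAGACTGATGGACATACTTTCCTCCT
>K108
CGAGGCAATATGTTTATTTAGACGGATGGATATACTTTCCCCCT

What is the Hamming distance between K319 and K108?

Mismatches occur at site 18 (G→T), site 24 (T→G), site 31 (C→T), site 41 (T→C).
That gives 4 mismatches out of 44 aligned sites, so the Hamming distance is 4.

4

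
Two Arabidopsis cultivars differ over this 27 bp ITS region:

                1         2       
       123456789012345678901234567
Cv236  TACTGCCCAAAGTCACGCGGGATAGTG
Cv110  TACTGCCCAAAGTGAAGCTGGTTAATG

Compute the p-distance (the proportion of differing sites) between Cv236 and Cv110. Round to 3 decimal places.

0.185

Mismatches occur at site 14 (C↔G), site 16 (C↔A), site 19 (G↔T), site 22 (A↔T), site 25 (G↔A).
There are 5 differences over 27 sites, so p = 5/27 = 0.185.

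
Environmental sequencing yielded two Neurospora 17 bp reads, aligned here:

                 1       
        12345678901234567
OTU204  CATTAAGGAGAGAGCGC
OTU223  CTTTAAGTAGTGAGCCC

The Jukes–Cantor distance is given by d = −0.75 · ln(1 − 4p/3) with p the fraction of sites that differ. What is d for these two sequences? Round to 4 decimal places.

The sequences differ at positions 2 (A/T), 8 (G/T), 11 (A/T), 16 (G/C).
p = 4/17 = 0.235294.
d = −0.75 · ln(1 − (4/3)·0.235294) = −0.75 · ln(0.686275) = −0.75 · (-0.376477) = 0.2824.

0.2824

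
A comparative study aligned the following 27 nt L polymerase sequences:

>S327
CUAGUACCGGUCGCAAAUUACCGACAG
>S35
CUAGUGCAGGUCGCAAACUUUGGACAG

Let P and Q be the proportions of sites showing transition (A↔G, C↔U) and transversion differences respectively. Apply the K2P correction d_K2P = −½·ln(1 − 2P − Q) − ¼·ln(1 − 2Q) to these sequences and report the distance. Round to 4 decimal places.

Mismatches occur at site 6 (A→G, transition), site 8 (C→A, transversion), site 18 (U→C, transition), site 20 (A→U, transversion), site 21 (C→U, transition), site 22 (C→G, transversion).
Of the 6 differences, 3 transitions and 3 transversions over 27 sites: P = 3/27 = 0.111111, Q = 3/27 = 0.111111.
d = −0.5·ln(0.666667) − 0.25·ln(0.777778) = −0.5·(-0.405465) − 0.25·(-0.251314) = 0.2656.

0.2656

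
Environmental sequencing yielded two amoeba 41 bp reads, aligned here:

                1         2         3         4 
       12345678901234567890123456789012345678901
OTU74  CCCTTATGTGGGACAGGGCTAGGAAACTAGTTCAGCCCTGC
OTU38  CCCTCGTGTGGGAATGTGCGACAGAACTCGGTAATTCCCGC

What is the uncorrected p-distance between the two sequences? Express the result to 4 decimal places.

0.3659

Mismatches occur at site 5 (T↔C), site 6 (A↔G), site 14 (C↔A), site 15 (A↔T), site 17 (G↔T), site 20 (T↔G), site 22 (G↔C), site 23 (G↔A), site 24 (A↔G), site 29 (A↔C), site 31 (T↔G), site 33 (C↔A), site 35 (G↔T), site 36 (C↔T), site 39 (T↔C).
There are 15 differences over 41 sites, so p = 15/41 = 0.3659.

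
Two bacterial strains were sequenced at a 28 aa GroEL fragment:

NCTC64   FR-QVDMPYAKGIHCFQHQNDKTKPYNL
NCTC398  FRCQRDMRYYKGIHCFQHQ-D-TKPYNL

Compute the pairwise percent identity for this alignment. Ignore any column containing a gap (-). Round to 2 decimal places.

88.00%

Excluding the 3 gap columns leaves 25 comparable sites.
Differing sites — 5:V/R; 8:P/R; 10:A/Y.
22 of the 25 comparable sites match, so the percent identity is 22/25 × 100 = 88.00%.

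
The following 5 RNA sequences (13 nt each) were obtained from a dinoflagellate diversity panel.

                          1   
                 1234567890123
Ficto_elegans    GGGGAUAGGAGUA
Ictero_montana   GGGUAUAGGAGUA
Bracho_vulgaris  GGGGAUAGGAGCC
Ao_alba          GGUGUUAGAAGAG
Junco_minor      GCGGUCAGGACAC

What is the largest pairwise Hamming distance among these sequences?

Pairwise Hamming distances:
  Ficto_elegans vs Ictero_montana: 1
  Ficto_elegans vs Bracho_vulgaris: 2
  Ficto_elegans vs Ao_alba: 5
  Ficto_elegans vs Junco_minor: 6
  Ictero_montana vs Bracho_vulgaris: 3
  Ictero_montana vs Ao_alba: 6
  Ictero_montana vs Junco_minor: 7
  Bracho_vulgaris vs Ao_alba: 5
  Bracho_vulgaris vs Junco_minor: 5
  Ao_alba vs Junco_minor: 6
The largest is 7, between Ictero_montana and Junco_minor.

7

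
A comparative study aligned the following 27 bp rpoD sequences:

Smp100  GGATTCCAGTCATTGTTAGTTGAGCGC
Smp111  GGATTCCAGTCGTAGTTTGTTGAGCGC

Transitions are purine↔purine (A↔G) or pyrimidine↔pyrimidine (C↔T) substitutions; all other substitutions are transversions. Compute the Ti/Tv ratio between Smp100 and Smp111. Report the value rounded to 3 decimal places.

0.500

The sequences differ at positions 12 (A/G, transition), 14 (T/A, transversion), 18 (A/T, transversion).
Of the 3 differences, 1 transition and 2 transversions, so Ti/Tv = 1/2 = 0.500.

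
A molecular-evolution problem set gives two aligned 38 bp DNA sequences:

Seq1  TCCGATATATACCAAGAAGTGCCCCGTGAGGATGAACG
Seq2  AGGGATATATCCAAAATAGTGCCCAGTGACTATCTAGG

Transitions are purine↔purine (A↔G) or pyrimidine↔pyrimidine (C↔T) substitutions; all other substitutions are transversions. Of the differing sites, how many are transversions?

Differing sites — 1:T/A (Tv); 2:C/G (Tv); 3:C/G (Tv); 11:A/C (Tv); 13:C/A (Tv); 16:G/A (Ti); 17:A/T (Tv); 25:C/A (Tv); 30:G/C (Tv); 31:G/T (Tv); 34:G/C (Tv); 35:A/T (Tv); 37:C/G (Tv).
Of the 13 differences, 1 transition and 12 transversions, so the answer is 12.

12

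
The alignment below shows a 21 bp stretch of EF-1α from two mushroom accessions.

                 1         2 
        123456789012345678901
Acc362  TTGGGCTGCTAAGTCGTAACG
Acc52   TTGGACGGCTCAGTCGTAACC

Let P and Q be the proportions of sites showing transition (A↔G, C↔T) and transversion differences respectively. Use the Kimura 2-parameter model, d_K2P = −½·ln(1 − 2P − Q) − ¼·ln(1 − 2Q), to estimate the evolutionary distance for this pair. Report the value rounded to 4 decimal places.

0.2201

The sequences differ at positions 5 (G/A, transition), 7 (T/G, transversion), 11 (A/C, transversion), 21 (G/C, transversion).
Of the 4 differences, 1 transition and 3 transversions over 21 sites: P = 1/21 = 0.047619, Q = 3/21 = 0.142857.
d = −0.5·ln(0.761905) − 0.25·ln(0.714286) = −0.5·(-0.271933) − 0.25·(-0.336472) = 0.2201.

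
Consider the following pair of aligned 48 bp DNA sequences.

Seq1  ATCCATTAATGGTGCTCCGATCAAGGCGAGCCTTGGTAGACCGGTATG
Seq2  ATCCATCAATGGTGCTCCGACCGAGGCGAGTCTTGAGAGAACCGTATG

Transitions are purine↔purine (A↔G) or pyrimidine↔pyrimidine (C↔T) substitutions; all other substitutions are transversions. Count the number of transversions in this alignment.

3

Mismatches occur at site 7 (T→C, transition), site 21 (T→C, transition), site 23 (A→G, transition), site 31 (C→T, transition), site 36 (G→A, transition), site 37 (T→G, transversion), site 41 (C→A, transversion), site 43 (G→C, transversion).
Of the 8 differences, 5 transitions and 3 transversions, so the answer is 3.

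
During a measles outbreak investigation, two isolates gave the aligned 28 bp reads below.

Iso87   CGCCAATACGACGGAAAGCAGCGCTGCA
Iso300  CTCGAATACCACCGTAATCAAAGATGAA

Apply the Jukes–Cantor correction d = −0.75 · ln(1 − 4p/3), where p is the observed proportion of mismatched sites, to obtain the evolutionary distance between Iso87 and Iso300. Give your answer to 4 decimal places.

0.4850

Differing sites — 2:G/T; 4:C/G; 10:G/C; 13:G/C; 15:A/T; 18:G/T; 21:G/A; 22:C/A; 24:C/A; 27:C/A.
p = 10/28 = 0.357143.
d = −0.75 · ln(1 − (4/3)·0.357143) = −0.75 · ln(0.523809) = −0.75 · (-0.646628) = 0.4850.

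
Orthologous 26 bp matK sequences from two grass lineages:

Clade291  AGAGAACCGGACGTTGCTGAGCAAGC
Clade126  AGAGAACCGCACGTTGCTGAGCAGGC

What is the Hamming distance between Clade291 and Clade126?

Mismatches occur at site 10 (G→C), site 24 (A→G).
That gives 2 mismatches out of 26 aligned sites, so the Hamming distance is 2.

2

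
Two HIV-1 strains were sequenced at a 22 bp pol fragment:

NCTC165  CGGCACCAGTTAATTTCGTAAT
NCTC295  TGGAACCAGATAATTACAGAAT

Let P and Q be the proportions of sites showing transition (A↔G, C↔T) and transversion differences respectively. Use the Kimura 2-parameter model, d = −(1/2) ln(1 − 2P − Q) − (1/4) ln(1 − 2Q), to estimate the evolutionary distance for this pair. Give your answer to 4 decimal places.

0.3390

The sequences differ at positions 1 (C/T, transition), 4 (C/A, transversion), 10 (T/A, transversion), 16 (T/A, transversion), 18 (G/A, transition), 19 (T/G, transversion).
Of the 6 differences, 2 transitions and 4 transversions over 22 sites: P = 2/22 = 0.090909, Q = 4/22 = 0.181818.
d = −0.5·ln(0.636364) − 0.25·ln(0.636364) = −0.5·(-0.451985) − 0.25·(-0.451985) = 0.3390.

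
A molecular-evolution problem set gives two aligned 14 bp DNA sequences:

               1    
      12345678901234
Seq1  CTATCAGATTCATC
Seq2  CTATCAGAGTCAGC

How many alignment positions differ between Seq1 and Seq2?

The sequences differ at positions 9 (T/G), 13 (T/G).
That gives 2 mismatches out of 14 aligned sites, so the Hamming distance is 2.

2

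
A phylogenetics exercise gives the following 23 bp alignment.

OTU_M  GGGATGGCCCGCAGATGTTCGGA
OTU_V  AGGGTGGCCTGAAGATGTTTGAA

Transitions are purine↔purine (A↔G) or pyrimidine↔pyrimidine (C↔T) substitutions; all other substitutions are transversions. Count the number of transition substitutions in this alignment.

The sequences differ at positions 1 (G/A, transition), 4 (A/G, transition), 10 (C/T, transition), 12 (C/A, transversion), 20 (C/T, transition), 22 (G/A, transition).
Of the 6 differences, 5 transitions and 1 transversion, so the answer is 5.

5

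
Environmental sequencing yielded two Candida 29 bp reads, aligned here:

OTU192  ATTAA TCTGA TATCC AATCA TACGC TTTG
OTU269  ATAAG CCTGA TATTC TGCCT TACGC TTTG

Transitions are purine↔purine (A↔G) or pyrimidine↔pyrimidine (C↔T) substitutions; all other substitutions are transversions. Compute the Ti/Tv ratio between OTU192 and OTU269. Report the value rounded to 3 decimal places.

The sequences differ at positions 3 (T/A, transversion), 5 (A/G, transition), 6 (T/C, transition), 14 (C/T, transition), 16 (A/T, transversion), 17 (A/G, transition), 18 (T/C, transition), 20 (A/T, transversion).
Of the 8 differences, 5 transitions and 3 transversions, so Ti/Tv = 5/3 = 1.667.

1.667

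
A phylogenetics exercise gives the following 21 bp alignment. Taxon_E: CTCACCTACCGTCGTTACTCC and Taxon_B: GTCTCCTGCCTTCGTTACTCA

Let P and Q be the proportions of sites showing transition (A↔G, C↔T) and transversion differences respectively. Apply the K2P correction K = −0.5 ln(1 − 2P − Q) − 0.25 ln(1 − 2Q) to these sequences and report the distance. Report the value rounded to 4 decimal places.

0.2881

Differing sites — 1:C/G (Tv); 4:A/T (Tv); 8:A/G (Ti); 11:G/T (Tv); 21:C/A (Tv).
Of the 5 differences, 1 transition and 4 transversions over 21 sites: P = 1/21 = 0.047619, Q = 4/21 = 0.190476.
d = −0.5·ln(0.714286) − 0.25·ln(0.619048) = −0.5·(-0.336472) − 0.25·(-0.479572) = 0.2881.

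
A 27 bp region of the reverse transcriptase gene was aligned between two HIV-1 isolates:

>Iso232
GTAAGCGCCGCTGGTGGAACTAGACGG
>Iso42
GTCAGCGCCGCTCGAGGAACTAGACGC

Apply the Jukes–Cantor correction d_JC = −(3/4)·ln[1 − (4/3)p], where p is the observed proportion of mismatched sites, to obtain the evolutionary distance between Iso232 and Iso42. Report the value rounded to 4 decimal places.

0.1650

Differing sites — 3:A/C; 13:G/C; 15:T/A; 27:G/C.
p = 4/27 = 0.148148.
d = −0.75 · ln(1 − (4/3)·0.148148) = −0.75 · ln(0.802469) = −0.75 · (-0.220062) = 0.1650.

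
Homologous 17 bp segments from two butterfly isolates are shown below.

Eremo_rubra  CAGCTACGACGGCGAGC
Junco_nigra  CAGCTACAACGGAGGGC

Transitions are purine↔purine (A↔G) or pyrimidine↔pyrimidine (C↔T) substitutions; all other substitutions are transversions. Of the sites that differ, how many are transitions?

2

Mismatches occur at site 8 (G→A, transition), site 13 (C→A, transversion), site 15 (A→G, transition).
Of the 3 differences, 2 transitions and 1 transversion, so the answer is 2.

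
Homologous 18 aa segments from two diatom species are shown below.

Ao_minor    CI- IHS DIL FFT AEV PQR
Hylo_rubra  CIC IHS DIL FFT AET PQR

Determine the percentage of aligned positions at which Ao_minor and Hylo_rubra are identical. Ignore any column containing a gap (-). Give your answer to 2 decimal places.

Excluding the 1 gap column leaves 17 comparable sites.
The sequences differ at position 15 (V/T).
16 of the 17 comparable sites match, so the percent identity is 16/17 × 100 = 94.12%.

94.12%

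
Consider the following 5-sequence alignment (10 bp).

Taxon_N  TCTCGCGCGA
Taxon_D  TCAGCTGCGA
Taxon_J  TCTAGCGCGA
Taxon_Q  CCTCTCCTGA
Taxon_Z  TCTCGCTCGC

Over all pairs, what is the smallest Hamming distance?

Pairwise Hamming distances:
  Taxon_N vs Taxon_D: 4
  Taxon_N vs Taxon_J: 1
  Taxon_N vs Taxon_Q: 4
  Taxon_N vs Taxon_Z: 2
  Taxon_D vs Taxon_J: 4
  Taxon_D vs Taxon_Q: 7
  Taxon_D vs Taxon_Z: 6
  Taxon_J vs Taxon_Q: 5
  Taxon_J vs Taxon_Z: 3
  Taxon_Q vs Taxon_Z: 5
The smallest is 1, between Taxon_N and Taxon_J.

1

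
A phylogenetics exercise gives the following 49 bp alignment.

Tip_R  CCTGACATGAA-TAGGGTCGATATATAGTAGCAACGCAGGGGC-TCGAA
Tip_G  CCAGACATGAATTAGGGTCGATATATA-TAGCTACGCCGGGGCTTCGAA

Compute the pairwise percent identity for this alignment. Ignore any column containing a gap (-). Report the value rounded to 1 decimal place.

Excluding the 3 gap columns leaves 46 comparable sites.
Differing sites — 3:T/A; 33:A/T; 38:A/C.
43 of the 46 comparable sites match, so the percent identity is 43/46 × 100 = 93.5%.

93.5%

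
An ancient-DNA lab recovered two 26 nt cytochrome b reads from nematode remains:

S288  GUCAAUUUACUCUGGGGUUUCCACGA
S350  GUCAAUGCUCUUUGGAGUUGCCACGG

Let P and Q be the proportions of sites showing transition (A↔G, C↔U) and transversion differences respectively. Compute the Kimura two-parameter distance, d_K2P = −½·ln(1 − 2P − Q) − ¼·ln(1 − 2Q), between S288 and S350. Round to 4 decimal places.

The sequences differ at positions 7 (U/G, transversion), 8 (U/C, transition), 9 (A/U, transversion), 12 (C/U, transition), 16 (G/A, transition), 20 (U/G, transversion), 26 (A/G, transition).
Of the 7 differences, 4 transitions and 3 transversions over 26 sites: P = 4/26 = 0.153846, Q = 3/26 = 0.115385.
d = −0.5·ln(0.576923) − 0.25·ln(0.769230) = −0.5·(-0.550046) − 0.25·(-0.262365) = 0.3406.

0.3406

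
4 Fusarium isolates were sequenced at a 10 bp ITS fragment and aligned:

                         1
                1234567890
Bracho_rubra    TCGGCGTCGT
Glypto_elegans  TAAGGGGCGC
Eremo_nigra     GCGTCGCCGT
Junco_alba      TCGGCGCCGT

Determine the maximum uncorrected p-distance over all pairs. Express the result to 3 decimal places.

0.700

Pairwise Hamming distances:
  Bracho_rubra vs Glypto_elegans: 5
  Bracho_rubra vs Eremo_nigra: 3
  Bracho_rubra vs Junco_alba: 1
  Glypto_elegans vs Eremo_nigra: 7
  Glypto_elegans vs Junco_alba: 5
  Eremo_nigra vs Junco_alba: 2
The largest is 7 mismatches, between Glypto_elegans and Eremo_nigra; p = 7/10 = 0.700.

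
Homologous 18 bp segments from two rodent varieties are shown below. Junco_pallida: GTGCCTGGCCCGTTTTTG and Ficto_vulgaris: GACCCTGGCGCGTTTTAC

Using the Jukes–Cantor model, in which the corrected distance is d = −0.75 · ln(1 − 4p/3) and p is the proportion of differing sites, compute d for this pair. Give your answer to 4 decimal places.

0.3470

The sequences differ at positions 2 (T/A), 3 (G/C), 10 (C/G), 17 (T/A), 18 (G/C).
p = 5/18 = 0.277778.
d = −0.75 · ln(1 − (4/3)·0.277778) = −0.75 · ln(0.629629) = −0.75 · (-0.462625) = 0.3470.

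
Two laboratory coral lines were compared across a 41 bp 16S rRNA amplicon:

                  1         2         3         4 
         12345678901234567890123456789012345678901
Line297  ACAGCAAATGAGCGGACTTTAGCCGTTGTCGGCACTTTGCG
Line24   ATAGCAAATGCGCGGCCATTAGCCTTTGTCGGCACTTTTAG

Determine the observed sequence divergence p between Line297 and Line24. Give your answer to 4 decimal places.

Differing sites — 2:C/T; 11:A/C; 16:A/C; 18:T/A; 25:G/T; 39:G/T; 40:C/A.
There are 7 differences over 41 sites, so p = 7/41 = 0.1707.

0.1707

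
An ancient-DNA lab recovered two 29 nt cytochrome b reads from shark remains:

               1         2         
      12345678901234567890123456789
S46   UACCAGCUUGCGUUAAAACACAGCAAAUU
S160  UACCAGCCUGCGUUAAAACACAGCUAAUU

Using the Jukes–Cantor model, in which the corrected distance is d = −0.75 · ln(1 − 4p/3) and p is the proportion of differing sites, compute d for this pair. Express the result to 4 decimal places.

0.0723

Mismatches occur at site 8 (U→C), site 25 (A→U).
p = 2/29 = 0.068966.
d = −0.75 · ln(1 − (4/3)·0.068966) = −0.75 · ln(0.908045) = −0.75 · (-0.096461) = 0.0723.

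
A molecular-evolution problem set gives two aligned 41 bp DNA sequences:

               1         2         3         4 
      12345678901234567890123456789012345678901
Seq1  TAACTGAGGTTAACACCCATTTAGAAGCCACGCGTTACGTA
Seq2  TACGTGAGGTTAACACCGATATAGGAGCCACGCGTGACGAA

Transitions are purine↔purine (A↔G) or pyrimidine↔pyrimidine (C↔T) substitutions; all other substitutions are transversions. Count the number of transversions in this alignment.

Mismatches occur at site 3 (A/C, transversion), site 4 (C/G, transversion), site 18 (C/G, transversion), site 21 (T/A, transversion), site 25 (A/G, transition), site 36 (T/G, transversion), site 40 (T/A, transversion).
Of the 7 differences, 1 transition and 6 transversions, so the answer is 6.

6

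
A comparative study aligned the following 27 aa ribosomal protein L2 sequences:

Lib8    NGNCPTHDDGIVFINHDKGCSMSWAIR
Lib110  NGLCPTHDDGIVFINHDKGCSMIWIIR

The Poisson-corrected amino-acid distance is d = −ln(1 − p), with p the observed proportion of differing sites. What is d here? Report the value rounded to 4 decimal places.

0.1178

Differing sites — 3:N/L; 23:S/I; 25:A/I.
p = 3/27 = 0.111111.
d = −ln(1 − 0.111111) = −ln(0.888889) = 0.1178.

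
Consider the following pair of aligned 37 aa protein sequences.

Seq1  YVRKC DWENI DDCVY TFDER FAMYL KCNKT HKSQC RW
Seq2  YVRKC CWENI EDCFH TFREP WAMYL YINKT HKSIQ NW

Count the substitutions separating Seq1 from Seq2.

12

Mismatches occur at site 6 (D→C), site 11 (D→E), site 14 (V→F), site 15 (Y→H), site 18 (D→R), site 20 (R→P), site 21 (F→W), site 26 (K→Y), site 27 (C→I), site 34 (Q→I), site 35 (C→Q), site 36 (R→N).
That gives 12 mismatches out of 37 aligned sites, so the Hamming distance is 12.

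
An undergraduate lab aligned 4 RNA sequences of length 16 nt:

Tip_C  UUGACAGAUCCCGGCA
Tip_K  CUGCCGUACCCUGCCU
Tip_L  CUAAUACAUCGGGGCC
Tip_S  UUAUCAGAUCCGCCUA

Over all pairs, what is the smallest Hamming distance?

Pairwise Hamming distances:
  Tip_C vs Tip_K: 8
  Tip_C vs Tip_L: 7
  Tip_C vs Tip_S: 6
  Tip_K vs Tip_L: 10
  Tip_K vs Tip_S: 10
  Tip_L vs Tip_S: 9
The smallest is 6, between Tip_C and Tip_S.

6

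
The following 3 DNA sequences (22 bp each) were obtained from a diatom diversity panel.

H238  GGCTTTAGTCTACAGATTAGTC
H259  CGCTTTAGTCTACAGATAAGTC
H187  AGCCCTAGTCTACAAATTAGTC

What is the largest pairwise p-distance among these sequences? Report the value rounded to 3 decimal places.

Pairwise Hamming distances:
  H238 vs H259: 2
  H238 vs H187: 4
  H259 vs H187: 5
The largest is 5 mismatches, between H259 and H187; p = 5/22 = 0.227.

0.227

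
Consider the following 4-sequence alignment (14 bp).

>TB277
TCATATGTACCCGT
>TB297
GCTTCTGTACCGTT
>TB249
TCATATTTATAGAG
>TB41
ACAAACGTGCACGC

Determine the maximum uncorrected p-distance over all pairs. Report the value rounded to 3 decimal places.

Pairwise Hamming distances:
  TB277 vs TB297: 5
  TB277 vs TB249: 6
  TB277 vs TB41: 6
  TB297 vs TB249: 8
  TB297 vs TB41: 10
  TB249 vs TB41: 9
The largest is 10 mismatches, between TB297 and TB41; p = 10/14 = 0.714.

0.714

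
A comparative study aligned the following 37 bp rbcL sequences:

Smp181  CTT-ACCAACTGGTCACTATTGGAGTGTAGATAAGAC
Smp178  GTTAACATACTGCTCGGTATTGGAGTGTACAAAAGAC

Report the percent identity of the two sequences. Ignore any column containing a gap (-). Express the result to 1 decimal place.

Excluding the 1 gap column leaves 36 comparable sites.
Mismatches occur at site 1 (C/G), site 7 (C/A), site 8 (A/T), site 13 (G/C), site 16 (A/G), site 17 (C/G), site 30 (G/C), site 32 (T/A).
28 of the 36 comparable sites match, so the percent identity is 28/36 × 100 = 77.8%.

77.8%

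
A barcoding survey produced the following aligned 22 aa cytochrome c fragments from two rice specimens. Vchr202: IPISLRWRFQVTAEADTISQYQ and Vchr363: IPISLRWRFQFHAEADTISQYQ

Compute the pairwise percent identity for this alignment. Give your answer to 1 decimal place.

Mismatches occur at site 11 (V→F), site 12 (T→H).
20 of the 22 sites match, so the percent identity is 20/22 × 100 = 90.9%.

90.9%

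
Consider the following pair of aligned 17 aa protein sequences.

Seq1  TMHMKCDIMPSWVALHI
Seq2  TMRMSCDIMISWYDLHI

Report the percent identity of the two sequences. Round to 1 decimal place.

70.6%

Differing sites — 3:H/R; 5:K/S; 10:P/I; 13:V/Y; 14:A/D.
12 of the 17 sites match, so the percent identity is 12/17 × 100 = 70.6%.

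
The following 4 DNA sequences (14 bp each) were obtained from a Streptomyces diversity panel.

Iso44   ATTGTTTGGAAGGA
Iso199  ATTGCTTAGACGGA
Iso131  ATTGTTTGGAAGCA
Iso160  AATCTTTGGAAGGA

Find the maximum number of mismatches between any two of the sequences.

Pairwise Hamming distances:
  Iso44 vs Iso199: 3
  Iso44 vs Iso131: 1
  Iso44 vs Iso160: 2
  Iso199 vs Iso131: 4
  Iso199 vs Iso160: 5
  Iso131 vs Iso160: 3
The largest is 5, between Iso199 and Iso160.

5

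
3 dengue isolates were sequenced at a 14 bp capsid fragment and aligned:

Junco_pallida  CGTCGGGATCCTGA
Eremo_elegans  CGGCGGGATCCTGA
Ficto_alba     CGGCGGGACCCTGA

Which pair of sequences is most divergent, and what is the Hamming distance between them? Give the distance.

Pairwise Hamming distances:
  Junco_pallida vs Eremo_elegans: 1
  Junco_pallida vs Ficto_alba: 2
  Eremo_elegans vs Ficto_alba: 1
The largest is 2, between Junco_pallida and Ficto_alba.

2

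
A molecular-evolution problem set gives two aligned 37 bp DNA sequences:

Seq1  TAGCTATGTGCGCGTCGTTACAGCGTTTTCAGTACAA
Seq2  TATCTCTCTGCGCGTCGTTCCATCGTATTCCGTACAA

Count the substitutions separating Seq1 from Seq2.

Differing sites — 3:G/T; 6:A/C; 8:G/C; 20:A/C; 23:G/T; 27:T/A; 31:A/C.
That gives 7 mismatches out of 37 aligned sites, so the Hamming distance is 7.

7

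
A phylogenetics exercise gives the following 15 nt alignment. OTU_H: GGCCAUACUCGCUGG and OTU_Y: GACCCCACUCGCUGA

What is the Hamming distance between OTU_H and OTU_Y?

The sequences differ at positions 2 (G/A), 5 (A/C), 6 (U/C), 15 (G/A).
That gives 4 mismatches out of 15 aligned sites, so the Hamming distance is 4.

4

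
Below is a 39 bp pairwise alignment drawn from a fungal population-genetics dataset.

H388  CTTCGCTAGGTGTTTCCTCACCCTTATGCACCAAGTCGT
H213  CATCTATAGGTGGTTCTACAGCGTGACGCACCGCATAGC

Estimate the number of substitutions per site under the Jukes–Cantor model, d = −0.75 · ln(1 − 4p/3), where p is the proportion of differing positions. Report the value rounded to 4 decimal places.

The sequences differ at positions 2 (T/A), 5 (G/T), 6 (C/A), 13 (T/G), 17 (C/T), 18 (T/A), 21 (C/G), 23 (C/G), 25 (T/G), 27 (T/C), 33 (A/G), 34 (A/C), 35 (G/A), 37 (C/A), 39 (T/C).
p = 15/39 = 0.384615.
d = −0.75 · ln(1 − (4/3)·0.384615) = −0.75 · ln(0.487180) = −0.75 · (-0.719122) = 0.5393.

0.5393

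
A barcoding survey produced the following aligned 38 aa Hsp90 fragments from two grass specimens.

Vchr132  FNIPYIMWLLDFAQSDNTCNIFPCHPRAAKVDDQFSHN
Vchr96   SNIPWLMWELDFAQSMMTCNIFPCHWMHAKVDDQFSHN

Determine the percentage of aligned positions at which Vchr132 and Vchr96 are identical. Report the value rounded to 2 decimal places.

The sequences differ at positions 1 (F/S), 5 (Y/W), 6 (I/L), 9 (L/E), 16 (D/M), 17 (N/M), 26 (P/W), 27 (R/M), 28 (A/H).
29 of the 38 sites match, so the percent identity is 29/38 × 100 = 76.32%.

76.32%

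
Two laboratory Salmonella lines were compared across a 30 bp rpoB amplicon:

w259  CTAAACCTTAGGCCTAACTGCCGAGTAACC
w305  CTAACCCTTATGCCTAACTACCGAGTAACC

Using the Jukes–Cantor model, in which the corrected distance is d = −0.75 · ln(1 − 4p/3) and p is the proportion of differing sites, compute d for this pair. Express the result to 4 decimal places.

0.1073

Mismatches occur at site 5 (A→C), site 11 (G→T), site 20 (G→A).
p = 3/30 = 0.100000.
d = −0.75 · ln(1 − (4/3)·0.100000) = −0.75 · ln(0.866667) = −0.75 · (-0.143100) = 0.1073.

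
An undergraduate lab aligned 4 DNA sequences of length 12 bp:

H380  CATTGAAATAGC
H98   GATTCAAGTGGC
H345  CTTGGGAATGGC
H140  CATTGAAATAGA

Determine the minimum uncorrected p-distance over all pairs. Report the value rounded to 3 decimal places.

0.083

Pairwise Hamming distances:
  H380 vs H98: 4
  H380 vs H345: 4
  H380 vs H140: 1
  H98 vs H345: 6
  H98 vs H140: 5
  H345 vs H140: 5
The smallest is 1 mismatch, between H380 and H140; p = 1/12 = 0.083.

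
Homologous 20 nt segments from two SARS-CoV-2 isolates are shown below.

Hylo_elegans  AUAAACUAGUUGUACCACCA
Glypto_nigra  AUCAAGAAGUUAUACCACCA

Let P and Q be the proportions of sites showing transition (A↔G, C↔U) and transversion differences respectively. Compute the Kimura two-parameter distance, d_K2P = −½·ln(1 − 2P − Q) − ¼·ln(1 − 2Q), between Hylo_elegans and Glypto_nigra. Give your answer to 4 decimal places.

0.2330

Mismatches occur at site 3 (A→C, transversion), site 6 (C→G, transversion), site 7 (U→A, transversion), site 12 (G→A, transition).
Of the 4 differences, 1 transition and 3 transversions over 20 sites: P = 1/20 = 0.050000, Q = 3/20 = 0.150000.
d = −0.5·ln(0.750000) − 0.25·ln(0.700000) = −0.5·(-0.287682) − 0.25·(-0.356675) = 0.2330.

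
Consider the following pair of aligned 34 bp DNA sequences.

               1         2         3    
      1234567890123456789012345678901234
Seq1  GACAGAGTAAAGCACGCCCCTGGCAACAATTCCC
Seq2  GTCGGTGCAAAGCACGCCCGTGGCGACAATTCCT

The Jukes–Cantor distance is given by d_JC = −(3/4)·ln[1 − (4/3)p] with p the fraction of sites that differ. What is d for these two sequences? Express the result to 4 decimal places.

Mismatches occur at site 2 (A→T), site 4 (A→G), site 6 (A→T), site 8 (T→C), site 20 (C→G), site 25 (A→G), site 34 (C→T).
p = 7/34 = 0.205882.
d = −0.75 · ln(1 − (4/3)·0.205882) = −0.75 · ln(0.725491) = −0.75 · (-0.320907) = 0.2407.

0.2407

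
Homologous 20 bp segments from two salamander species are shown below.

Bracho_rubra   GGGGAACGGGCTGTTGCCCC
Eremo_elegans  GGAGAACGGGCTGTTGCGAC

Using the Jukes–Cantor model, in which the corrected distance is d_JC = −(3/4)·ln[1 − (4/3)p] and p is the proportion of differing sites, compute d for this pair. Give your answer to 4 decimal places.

0.1674

Differing sites — 3:G/A; 18:C/G; 19:C/A.
p = 3/20 = 0.150000.
d = −0.75 · ln(1 − (4/3)·0.150000) = −0.75 · ln(0.800000) = −0.75 · (-0.223144) = 0.1674.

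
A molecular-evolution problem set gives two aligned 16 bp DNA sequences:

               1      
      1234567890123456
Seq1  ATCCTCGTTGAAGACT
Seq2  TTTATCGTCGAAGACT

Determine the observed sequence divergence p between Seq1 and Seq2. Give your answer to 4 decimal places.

0.2500

Differing sites — 1:A/T; 3:C/T; 4:C/A; 9:T/C.
There are 4 differences over 16 sites, so p = 4/16 = 0.2500.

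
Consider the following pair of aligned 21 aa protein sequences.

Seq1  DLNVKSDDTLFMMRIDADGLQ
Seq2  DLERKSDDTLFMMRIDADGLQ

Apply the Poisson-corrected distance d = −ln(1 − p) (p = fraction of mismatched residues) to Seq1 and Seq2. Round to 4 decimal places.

Differing sites — 3:N/E; 4:V/R.
p = 2/21 = 0.095238.
d = −ln(1 − 0.095238) = −ln(0.904762) = 0.1001.

0.1001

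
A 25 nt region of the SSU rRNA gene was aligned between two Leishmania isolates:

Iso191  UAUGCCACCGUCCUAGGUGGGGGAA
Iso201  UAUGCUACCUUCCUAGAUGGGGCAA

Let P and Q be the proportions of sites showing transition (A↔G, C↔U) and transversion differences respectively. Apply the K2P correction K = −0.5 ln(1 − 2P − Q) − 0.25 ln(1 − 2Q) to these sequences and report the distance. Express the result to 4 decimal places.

Differing sites — 6:C/U (Ti); 10:G/U (Tv); 17:G/A (Ti); 23:G/C (Tv).
Of the 4 differences, 2 transitions and 2 transversions over 25 sites: P = 2/25 = 0.080000, Q = 2/25 = 0.080000.
d = −0.5·ln(0.760000) − 0.25·ln(0.840000) = −0.5·(-0.274437) − 0.25·(-0.174353) = 0.1808.

0.1808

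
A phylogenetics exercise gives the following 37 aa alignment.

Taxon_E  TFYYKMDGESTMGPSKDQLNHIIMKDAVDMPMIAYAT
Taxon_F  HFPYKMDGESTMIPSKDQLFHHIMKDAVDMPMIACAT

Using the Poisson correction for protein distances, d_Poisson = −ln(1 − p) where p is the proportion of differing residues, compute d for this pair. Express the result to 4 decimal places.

Differing sites — 1:T/H; 3:Y/P; 13:G/I; 20:N/F; 22:I/H; 35:Y/C.
p = 6/37 = 0.162162.
d = −ln(1 − 0.162162) = −ln(0.837838) = 0.1769.

0.1769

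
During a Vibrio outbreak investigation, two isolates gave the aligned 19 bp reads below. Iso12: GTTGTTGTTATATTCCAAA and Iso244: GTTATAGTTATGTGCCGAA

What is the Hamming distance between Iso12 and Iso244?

5

The sequences differ at positions 4 (G/A), 6 (T/A), 12 (A/G), 14 (T/G), 17 (A/G).
That gives 5 mismatches out of 19 aligned sites, so the Hamming distance is 5.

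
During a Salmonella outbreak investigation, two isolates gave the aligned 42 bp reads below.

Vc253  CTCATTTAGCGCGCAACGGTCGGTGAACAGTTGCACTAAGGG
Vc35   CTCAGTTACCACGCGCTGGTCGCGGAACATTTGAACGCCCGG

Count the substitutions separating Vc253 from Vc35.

14

The sequences differ at positions 5 (T/G), 9 (G/C), 11 (G/A), 15 (A/G), 16 (A/C), 17 (C/T), 23 (G/C), 24 (T/G), 30 (G/T), 34 (C/A), 37 (T/G), 38 (A/C), 39 (A/C), 40 (G/C).
That gives 14 mismatches out of 42 aligned sites, so the Hamming distance is 14.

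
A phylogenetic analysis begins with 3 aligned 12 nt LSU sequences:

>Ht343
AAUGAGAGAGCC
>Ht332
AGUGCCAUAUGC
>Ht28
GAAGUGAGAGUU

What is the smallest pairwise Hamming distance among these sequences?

5

Pairwise Hamming distances:
  Ht343 vs Ht332: 6
  Ht343 vs Ht28: 5
  Ht332 vs Ht28: 9
The smallest is 5, between Ht343 and Ht28.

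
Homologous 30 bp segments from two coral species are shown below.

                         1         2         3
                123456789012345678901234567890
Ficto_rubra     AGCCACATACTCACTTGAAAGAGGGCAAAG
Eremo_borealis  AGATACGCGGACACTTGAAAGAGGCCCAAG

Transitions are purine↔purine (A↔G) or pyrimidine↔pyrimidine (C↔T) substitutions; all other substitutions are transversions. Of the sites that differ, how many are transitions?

4

Mismatches occur at site 3 (C/A, transversion), site 4 (C/T, transition), site 7 (A/G, transition), site 8 (T/C, transition), site 9 (A/G, transition), site 10 (C/G, transversion), site 11 (T/A, transversion), site 25 (G/C, transversion), site 27 (A/C, transversion).
Of the 9 differences, 4 transitions and 5 transversions, so the answer is 4.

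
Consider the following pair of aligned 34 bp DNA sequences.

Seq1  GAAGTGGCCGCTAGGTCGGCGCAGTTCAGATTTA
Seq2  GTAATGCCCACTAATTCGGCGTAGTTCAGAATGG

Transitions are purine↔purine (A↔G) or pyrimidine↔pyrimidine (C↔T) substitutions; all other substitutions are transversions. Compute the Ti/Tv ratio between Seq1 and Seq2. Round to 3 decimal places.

Mismatches occur at site 2 (A→T, transversion), site 4 (G→A, transition), site 7 (G→C, transversion), site 10 (G→A, transition), site 14 (G→A, transition), site 15 (G→T, transversion), site 22 (C→T, transition), site 31 (T→A, transversion), site 33 (T→G, transversion), site 34 (A→G, transition).
Of the 10 differences, 5 transitions and 5 transversions, so Ti/Tv = 5/5 = 1.000.

1.000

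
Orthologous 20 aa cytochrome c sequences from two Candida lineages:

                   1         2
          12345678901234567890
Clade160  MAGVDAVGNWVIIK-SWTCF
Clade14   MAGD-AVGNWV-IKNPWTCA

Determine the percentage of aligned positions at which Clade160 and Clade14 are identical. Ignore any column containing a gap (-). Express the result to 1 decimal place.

82.4%

Excluding the 3 gap columns leaves 17 comparable sites.
Differing sites — 4:V/D; 16:S/P; 20:F/A.
14 of the 17 comparable sites match, so the percent identity is 14/17 × 100 = 82.4%.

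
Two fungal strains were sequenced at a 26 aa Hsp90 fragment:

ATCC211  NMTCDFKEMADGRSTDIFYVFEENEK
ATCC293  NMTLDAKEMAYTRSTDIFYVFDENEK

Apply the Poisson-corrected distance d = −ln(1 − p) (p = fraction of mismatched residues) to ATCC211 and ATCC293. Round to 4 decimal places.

0.2136

Differing sites — 4:C/L; 6:F/A; 11:D/Y; 12:G/T; 22:E/D.
p = 5/26 = 0.192308.
d = −ln(1 − 0.192308) = −ln(0.807692) = 0.2136.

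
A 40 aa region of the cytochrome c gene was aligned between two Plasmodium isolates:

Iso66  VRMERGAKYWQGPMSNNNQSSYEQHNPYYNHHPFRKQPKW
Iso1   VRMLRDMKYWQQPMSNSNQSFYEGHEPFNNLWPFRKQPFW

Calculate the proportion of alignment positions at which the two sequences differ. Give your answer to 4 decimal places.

Mismatches occur at site 4 (E→L), site 6 (G→D), site 7 (A→M), site 12 (G→Q), site 17 (N→S), site 21 (S→F), site 24 (Q→G), site 26 (N→E), site 28 (Y→F), site 29 (Y→N), site 31 (H→L), site 32 (H→W), site 39 (K→F).
There are 13 differences over 40 sites, so p = 13/40 = 0.3250.

0.3250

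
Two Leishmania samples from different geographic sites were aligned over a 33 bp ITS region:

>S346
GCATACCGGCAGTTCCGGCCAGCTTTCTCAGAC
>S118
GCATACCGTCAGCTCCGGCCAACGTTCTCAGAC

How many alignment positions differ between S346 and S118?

Mismatches occur at site 9 (G/T), site 13 (T/C), site 22 (G/A), site 24 (T/G).
That gives 4 mismatches out of 33 aligned sites, so the Hamming distance is 4.

4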